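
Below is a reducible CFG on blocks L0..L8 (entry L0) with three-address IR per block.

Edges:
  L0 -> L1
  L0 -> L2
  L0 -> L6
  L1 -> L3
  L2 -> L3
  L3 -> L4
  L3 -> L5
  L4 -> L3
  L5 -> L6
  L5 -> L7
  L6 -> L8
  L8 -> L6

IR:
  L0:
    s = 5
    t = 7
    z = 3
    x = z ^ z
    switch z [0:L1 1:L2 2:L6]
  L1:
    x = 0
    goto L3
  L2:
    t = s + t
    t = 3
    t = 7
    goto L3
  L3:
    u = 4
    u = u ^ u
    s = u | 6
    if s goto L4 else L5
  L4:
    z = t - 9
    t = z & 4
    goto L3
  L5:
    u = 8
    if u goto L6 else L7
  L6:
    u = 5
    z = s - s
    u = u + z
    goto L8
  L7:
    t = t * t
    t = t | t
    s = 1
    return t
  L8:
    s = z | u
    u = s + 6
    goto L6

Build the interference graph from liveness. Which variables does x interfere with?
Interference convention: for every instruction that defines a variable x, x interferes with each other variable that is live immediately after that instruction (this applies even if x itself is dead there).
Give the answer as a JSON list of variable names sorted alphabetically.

Per-block:
  L0: {s,t,x,z} / ∅
  L1: {x} / ∅
  L2: {t} / {s,t}
  L3: {s,u} / ∅
  L4: {t,z} / {t}
  L5: {u} / ∅
  L6: {u,z} / {s}
  L7: {s,t} / {t}
  L8: {s,u} / {u,z}

Backward fixpoint:
  L0 li=∅ lo={s,t}
  L1 li={t} lo={t}
  L2 li={s,t} lo={t}
  L3 li={t} lo={s,t}
  L4 li={t} lo={t}
  L5 li={s,t} lo={s,t}
  L6 li={s} lo={u,z}
  L7 li={t} lo=∅
  L8 li={u,z} lo={s}

Interference:
  s↔{t,u,x,z}
  t↔{s,u,x,z}
  u↔{s,t,z}
  x↔{s,t,z}
  z↔{s,t,u,x}

N(x) = ["s", "t", "z"]

Answer: ["s", "t", "z"]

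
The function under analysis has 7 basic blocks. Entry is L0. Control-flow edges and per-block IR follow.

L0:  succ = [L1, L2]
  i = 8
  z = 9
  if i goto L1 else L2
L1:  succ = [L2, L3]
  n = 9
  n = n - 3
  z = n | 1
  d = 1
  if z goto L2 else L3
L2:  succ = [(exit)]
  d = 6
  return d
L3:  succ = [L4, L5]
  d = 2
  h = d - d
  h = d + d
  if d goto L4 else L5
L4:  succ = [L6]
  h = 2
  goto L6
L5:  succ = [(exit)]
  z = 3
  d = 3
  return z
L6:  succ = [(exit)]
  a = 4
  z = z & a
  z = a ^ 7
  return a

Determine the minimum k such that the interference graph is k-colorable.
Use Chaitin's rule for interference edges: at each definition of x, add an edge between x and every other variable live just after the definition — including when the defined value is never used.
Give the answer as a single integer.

Answer: 3

Working:
Per-block:
  L0 def {i,z} use ∅
  L1 def {d,n,z} use ∅
  L2 def {d} use ∅
  L3 def {d,h} use ∅
  L4 def {h} use ∅
  L5 def {d,z} use ∅
  L6 def {a,z} use {z}

Live sets:
  L0: in=∅ out=∅
  L1: in=∅ out={z}
  L2: in=∅ out=∅
  L3: in={z} out={z}
  L4: in={z} out={z}
  L5: in=∅ out=∅
  L6: in={z} out=∅

Conflict graph:
  a — {z}
  d — {h,z}
  h — {d,z}
  i — {z}
  n — ∅
  z — {a,d,h,i}

Colouring:
  lower bound: {d,h,z} mutually conflict ⇒ χ ≥ 3
  assign a→R1 d→R1 h→R2 i→R1 n→R0 z→R0 — no edge inside a register ⇒ χ ≤ 3
  χ = 3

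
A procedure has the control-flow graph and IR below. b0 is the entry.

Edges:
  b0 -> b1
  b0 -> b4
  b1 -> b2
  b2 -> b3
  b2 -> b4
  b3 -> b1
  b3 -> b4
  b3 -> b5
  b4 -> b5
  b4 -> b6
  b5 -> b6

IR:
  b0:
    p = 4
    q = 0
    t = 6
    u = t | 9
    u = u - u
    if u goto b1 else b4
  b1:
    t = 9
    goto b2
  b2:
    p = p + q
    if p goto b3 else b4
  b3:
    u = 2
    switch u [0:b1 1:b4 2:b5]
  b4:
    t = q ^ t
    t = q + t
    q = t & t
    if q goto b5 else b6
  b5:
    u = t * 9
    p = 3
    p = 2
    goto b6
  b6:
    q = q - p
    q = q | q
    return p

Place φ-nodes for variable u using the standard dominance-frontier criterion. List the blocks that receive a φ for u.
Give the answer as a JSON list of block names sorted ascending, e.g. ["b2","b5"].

Answer: ["b1", "b4", "b5", "b6"]

Analysis:
idom tree: b1←b0 b2←b1 b3←b2 b4←b0 b5←b0 b6←b0
Dom∩ at merges:
  b1: preds {b0,b3}: {b0} ∩ {b0,b1,b2,b3} = {b0}; idom=b0
  b4: preds {b0,b2,b3}: {b0} ∩ {b0,b1,b2} ∩ {b0,b1,b2,b3} = {b0}; idom=b0
  b5: preds {b3,b4}: {b0,b1,b2,b3} ∩ {b0,b4} = {b0}; idom=b0
  b6: preds {b4,b5}: {b0,b4} ∩ {b0,b5} = {b0}; idom=b0

DF derivation:
  join b1 pred b0: · stop@b0
  join b1 pred b3: b3→b2→b1 stop@b0
  join b4 pred b0: · stop@b0
  join b4 pred b2: b2→b1 stop@b0
  join b4 pred b3: b3→b2→b1 stop@b0
  join b5 pred b3: b3→b2→b1 stop@b0
  join b5 pred b4: b4 stop@b0
  join b6 pred b4: b4 stop@b0
  join b6 pred b5: b5 stop@b0
  DF(b0)=∅
  DF(b1)={b1,b4,b5}
  DF(b2)={b1,b4,b5}
  DF(b3)={b1,b4,b5}
  DF(b4)={b5,b6}
  DF(b5)={b6}
  DF(b6)=∅

φ for u: defs {b0,b3,b5}
  DF⁺ = {b1,b4,b5,b6}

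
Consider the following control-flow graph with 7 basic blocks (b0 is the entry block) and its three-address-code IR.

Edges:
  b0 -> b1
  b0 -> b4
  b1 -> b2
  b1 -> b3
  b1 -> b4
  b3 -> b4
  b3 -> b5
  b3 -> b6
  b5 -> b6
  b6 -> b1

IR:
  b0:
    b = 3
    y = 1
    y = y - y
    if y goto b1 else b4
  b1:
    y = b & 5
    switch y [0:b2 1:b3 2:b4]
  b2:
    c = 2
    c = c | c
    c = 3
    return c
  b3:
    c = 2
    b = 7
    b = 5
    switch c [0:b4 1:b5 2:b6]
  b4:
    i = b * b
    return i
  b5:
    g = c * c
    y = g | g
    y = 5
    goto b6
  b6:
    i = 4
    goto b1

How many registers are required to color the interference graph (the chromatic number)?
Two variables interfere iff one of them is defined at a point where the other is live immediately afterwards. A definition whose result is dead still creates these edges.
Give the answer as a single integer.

Answer: 2

Analysis:
Block summaries:
  b0: def={b,y} ue=∅
  b1: def={y} ue={b}
  b2: def={c} ue=∅
  b3: def={b,c} ue=∅
  b4: def={i} ue={b}
  b5: def={g,y} ue={c}
  b6: def={i} ue=∅

Live sets:
  live b0: ∅→{b}
  live b1: {b}→{b}
  live b2: ∅→∅
  live b3: ∅→{b,c}
  live b4: {b}→∅
  live b5: {b,c}→{b}
  live b6: {b}→{b}

Interfere edges:
  b↔{c,g,i,y}
  c↔{b}
  g↔{b}
  i↔{b}
  y↔{b}

Registers:
  lower bound: {b,c} mutually conflict ⇒ χ ≥ 2
  assign b→c0 c→c1 g→c1 i→c1 y→c1 — no edge inside a register ⇒ χ ≤ 2
  χ = 2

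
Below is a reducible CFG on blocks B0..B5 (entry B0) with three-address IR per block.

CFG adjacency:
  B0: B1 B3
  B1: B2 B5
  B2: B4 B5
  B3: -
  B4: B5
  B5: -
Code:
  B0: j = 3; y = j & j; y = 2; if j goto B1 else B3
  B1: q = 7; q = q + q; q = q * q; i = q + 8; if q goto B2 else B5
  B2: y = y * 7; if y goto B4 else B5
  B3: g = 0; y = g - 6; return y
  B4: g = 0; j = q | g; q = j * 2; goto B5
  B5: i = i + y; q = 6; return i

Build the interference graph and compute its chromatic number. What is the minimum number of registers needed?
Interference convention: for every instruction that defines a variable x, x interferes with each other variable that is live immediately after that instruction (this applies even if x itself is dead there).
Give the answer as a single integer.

Answer: 4

Derivation:
Per-block:
  B0 def {j,y} use ∅
  B1 def {i,q} use ∅
  B2 def {y} use {y}
  B3 def {g,y} use ∅
  B4 def {g,j,q} use {q}
  B5 def {i,q} use {i,y}

Live sets:
  live B0: ∅→{y}
  live B1: {y}→{i,q,y}
  live B2: {i,q,y}→{i,q,y}
  live B3: ∅→∅
  live B4: {i,q,y}→{i,y}
  live B5: {i,y}→∅

Interfere edges:
  g↔{i,q,y}
  i↔{g,j,q,y}
  j↔{i,y}
  q↔{g,i,y}
  y↔{g,i,j,q}

Registers:
  {g,i,q,y} pairwise interfere (4-clique) ⇒ χ ≥ 4
  4-colouring: R0={i}  R1={y}  R2={g,j}  R3={q}
  χ = 4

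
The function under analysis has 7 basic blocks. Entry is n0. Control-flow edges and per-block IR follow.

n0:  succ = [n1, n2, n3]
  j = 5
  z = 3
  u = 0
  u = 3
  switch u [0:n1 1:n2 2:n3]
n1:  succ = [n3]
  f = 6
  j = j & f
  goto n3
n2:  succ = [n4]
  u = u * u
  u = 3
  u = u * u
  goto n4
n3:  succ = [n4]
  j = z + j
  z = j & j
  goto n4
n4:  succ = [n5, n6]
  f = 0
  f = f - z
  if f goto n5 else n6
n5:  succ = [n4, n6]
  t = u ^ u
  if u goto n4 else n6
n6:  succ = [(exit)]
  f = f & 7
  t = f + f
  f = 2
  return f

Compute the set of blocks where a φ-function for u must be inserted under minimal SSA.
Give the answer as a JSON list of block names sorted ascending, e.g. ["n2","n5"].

idom tree: n1←n0 n2←n0 n3←n0 n4←n0 n5←n4 n6←n4
Dom∩ at merges:
  n3: preds {n0,n1}: {n0} ∩ {n0,n1} = {n0}; idom=n0
  n4: preds {n2,n3,n5}: {n0,n2} ∩ {n0,n3} ∩ {n0,n4,n5} = {n0}; idom=n0
  n6: preds {n4,n5}: {n0,n4} ∩ {n0,n4,n5} = {n0,n4}; idom=n4

DF derivation:
  join n3 pred n0: · stop@n0
  join n3 pred n1: n1 stop@n0
  join n4 pred n2: n2 stop@n0
  join n4 pred n3: n3 stop@n0
  join n4 pred n5: n5→n4 stop@n0
  join n6 pred n4: · stop@n4
  join n6 pred n5: n5 stop@n4
  n0 → ∅
  n1 → {n3}
  n2 → {n4}
  n3 → {n4}
  n4 → {n4}
  n5 → {n4,n6}
  n6 → ∅

φ for u: defs {n0,n2}
  DF⁺ = {n4}

Answer: ["n4"]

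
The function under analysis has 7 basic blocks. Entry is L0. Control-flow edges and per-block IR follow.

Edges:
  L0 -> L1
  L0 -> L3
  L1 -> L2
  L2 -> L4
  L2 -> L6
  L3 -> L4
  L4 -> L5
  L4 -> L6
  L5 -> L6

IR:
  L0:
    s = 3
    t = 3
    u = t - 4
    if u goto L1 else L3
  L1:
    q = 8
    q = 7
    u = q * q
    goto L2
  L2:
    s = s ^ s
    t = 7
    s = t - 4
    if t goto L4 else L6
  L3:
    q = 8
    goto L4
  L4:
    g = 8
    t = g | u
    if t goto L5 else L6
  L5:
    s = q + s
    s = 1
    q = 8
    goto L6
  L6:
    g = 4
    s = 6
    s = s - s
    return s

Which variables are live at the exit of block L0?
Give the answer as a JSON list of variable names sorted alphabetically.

def/use:
  L0 def {s,t,u} use ∅
  L1 def {q,u} use ∅
  L2 def {s,t} use {s}
  L3 def {q} use ∅
  L4 def {g,t} use {u}
  L5 def {q,s} use {q,s}
  L6 def {g,s} use ∅

Liveness:
  live L0: ∅→{s,u}
  live L1: {s}→{q,s,u}
  live L2: {q,s,u}→{q,s,u}
  live L3: {s,u}→{q,s,u}
  live L4: {q,s,u}→{q,s}
  live L5: {q,s}→∅
  live L6: ∅→∅

live-out(L0) = ["s", "u"]

Answer: ["s", "u"]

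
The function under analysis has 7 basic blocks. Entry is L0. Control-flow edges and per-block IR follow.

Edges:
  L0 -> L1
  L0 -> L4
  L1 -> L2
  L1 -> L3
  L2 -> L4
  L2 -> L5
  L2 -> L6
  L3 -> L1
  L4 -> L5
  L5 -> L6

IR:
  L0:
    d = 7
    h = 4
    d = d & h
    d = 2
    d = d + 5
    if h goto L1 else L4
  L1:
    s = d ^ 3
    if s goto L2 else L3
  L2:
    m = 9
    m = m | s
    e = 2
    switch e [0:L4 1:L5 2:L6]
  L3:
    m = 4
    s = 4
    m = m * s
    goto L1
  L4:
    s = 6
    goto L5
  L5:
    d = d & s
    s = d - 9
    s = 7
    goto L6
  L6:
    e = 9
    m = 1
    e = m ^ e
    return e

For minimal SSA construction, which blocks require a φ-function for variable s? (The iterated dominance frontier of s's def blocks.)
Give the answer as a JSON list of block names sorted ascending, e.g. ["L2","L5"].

Answer: ["L1", "L4", "L5", "L6"]

Analysis:
idom tree: L1←L0 L2←L1 L3←L1 L4←L0 L5←L0 L6←L0
Dom∩ at merges:
  L1: preds {L0,L3}: {L0} ∩ {L0,L1,L3} = {L0}; idom=L0
  L4: preds {L0,L2}: {L0} ∩ {L0,L1,L2} = {L0}; idom=L0
  L5: preds {L2,L4}: {L0,L1,L2} ∩ {L0,L4} = {L0}; idom=L0
  L6: preds {L2,L5}: {L0,L1,L2} ∩ {L0,L5} = {L0}; idom=L0

DF walk-up:
  L1←L0: walk · to L0
  L1←L3: walk L3→L1 to L0
  L4←L0: walk · to L0
  L4←L2: walk L2→L1 to L0
  L5←L2: walk L2→L1 to L0
  L5←L4: walk L4 to L0
  L6←L2: walk L2→L1 to L0
  L6←L5: walk L5 to L0
  L0: DF=∅
  L1: DF={L1,L4,L5,L6}
  L2: DF={L4,L5,L6}
  L3: DF={L1}
  L4: DF={L5}
  L5: DF={L6}
  L6: DF=∅

φ for s: defs {L1,L3,L4,L5}
  DF⁺ = {L1,L4,L5,L6}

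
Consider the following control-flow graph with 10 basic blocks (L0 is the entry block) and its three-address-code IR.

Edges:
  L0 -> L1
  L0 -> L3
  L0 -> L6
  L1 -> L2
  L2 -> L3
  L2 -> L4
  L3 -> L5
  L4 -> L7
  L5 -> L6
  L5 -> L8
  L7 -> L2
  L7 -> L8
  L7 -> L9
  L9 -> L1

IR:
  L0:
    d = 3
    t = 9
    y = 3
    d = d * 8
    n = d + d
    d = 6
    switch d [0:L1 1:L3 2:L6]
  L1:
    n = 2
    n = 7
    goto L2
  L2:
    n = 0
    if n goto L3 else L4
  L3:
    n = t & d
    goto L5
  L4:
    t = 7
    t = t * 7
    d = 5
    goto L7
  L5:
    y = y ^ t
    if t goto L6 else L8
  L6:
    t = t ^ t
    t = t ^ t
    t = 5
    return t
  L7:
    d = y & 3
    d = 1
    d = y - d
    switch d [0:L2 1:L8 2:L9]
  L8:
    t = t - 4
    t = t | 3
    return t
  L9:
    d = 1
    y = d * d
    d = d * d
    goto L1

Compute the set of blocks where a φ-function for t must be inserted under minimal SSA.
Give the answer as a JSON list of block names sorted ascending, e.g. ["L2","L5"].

Answer: ["L1", "L2", "L3", "L6", "L8"]

Working:
idom tree: L1←L0 L2←L1 L3←L0 L4←L2 L5←L3 L6←L0 L7←L4 L8←L0 L9←L7
Dom∩ at merges:
  L1: preds {L0,L9}: {L0} ∩ {L0,L1,L2,L4,L7,L9} = {L0}; idom=L0
  L2: preds {L1,L7}: {L0,L1} ∩ {L0,L1,L2,L4,L7} = {L0,L1}; idom=L1
  L3: preds {L0,L2}: {L0} ∩ {L0,L1,L2} = {L0}; idom=L0
  L6: preds {L0,L5}: {L0} ∩ {L0,L3,L5} = {L0}; idom=L0
  L8: preds {L5,L7}: {L0,L3,L5} ∩ {L0,L1,L2,L4,L7} = {L0}; idom=L0

Frontier:
  join L1 pred L0: · stop@L0
  join L1 pred L9: L9→L7→L4→L2→L1 stop@L0
  join L2 pred L1: · stop@L1
  join L2 pred L7: L7→L4→L2 stop@L1
  join L3 pred L0: · stop@L0
  join L3 pred L2: L2→L1 stop@L0
  join L6 pred L0: · stop@L0
  join L6 pred L5: L5→L3 stop@L0
  join L8 pred L5: L5→L3 stop@L0
  join L8 pred L7: L7→L4→L2→L1 stop@L0
  L0 → ∅
  L1 → {L1,L3,L8}
  L2 → {L1,L2,L3,L8}
  L3 → {L6,L8}
  L4 → {L1,L2,L8}
  L5 → {L6,L8}
  L6 → ∅
  L7 → {L1,L2,L8}
  L8 → ∅
  L9 → {L1}

φ for t: defs {L0,L4,L6,L8}
  DF⁺ = {L1,L2,L3,L6,L8}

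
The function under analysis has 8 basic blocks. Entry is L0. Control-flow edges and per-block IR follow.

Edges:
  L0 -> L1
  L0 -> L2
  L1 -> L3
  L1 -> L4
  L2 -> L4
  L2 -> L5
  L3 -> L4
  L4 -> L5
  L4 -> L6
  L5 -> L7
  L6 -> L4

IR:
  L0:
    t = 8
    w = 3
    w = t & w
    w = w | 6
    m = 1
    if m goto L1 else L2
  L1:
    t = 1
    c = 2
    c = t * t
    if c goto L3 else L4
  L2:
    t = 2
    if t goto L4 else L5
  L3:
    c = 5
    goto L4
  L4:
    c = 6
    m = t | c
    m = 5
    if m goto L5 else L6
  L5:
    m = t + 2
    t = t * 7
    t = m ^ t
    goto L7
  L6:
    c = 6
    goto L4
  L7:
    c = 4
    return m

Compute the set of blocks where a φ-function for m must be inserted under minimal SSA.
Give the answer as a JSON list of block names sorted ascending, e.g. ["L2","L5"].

Answer: ["L4", "L5"]

Analysis:
idom tree: L1←L0 L2←L0 L3←L1 L4←L0 L5←L0 L6←L4 L7←L5
Dom∩ at merges:
  L4: preds {L1,L2,L3,L6}: {L0,L1} ∩ {L0,L2} ∩ {L0,L1,L3} ∩ {L0,L4,L6} = {L0}; idom=L0
  L5: preds {L2,L4}: {L0,L2} ∩ {L0,L4} = {L0}; idom=L0

DF derivation:
  L4←L1: walk L1 to L0
  L4←L2: walk L2 to L0
  L4←L3: walk L3→L1 to L0
  L4←L6: walk L6→L4 to L0
  L5←L2: walk L2 to L0
  L5←L4: walk L4 to L0
  L0: DF=∅
  L1: DF={L4}
  L2: DF={L4,L5}
  L3: DF={L4}
  L4: DF={L4,L5}
  L5: DF=∅
  L6: DF={L4}
  L7: DF=∅

φ for m: defs {L0,L4,L5}
  DF⁺ = {L4,L5}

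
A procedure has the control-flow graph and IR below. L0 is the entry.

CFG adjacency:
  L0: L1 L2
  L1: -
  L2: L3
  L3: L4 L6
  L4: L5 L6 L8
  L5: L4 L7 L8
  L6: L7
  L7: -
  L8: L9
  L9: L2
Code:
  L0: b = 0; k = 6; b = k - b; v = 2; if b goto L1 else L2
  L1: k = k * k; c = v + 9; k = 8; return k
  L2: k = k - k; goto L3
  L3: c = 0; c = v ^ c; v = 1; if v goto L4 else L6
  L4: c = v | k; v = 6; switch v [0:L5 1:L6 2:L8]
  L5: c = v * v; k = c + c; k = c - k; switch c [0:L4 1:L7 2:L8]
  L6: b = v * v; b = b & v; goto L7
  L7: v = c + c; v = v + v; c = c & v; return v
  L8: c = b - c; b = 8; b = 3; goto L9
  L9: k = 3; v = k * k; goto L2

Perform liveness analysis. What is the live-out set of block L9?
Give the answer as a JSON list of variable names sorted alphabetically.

Answer: ["b", "k", "v"]

Derivation:
def/use:
  L0: {b,k,v} / ∅
  L1: {c,k} / {k,v}
  L2: {k} / {k}
  L3: {c,v} / {v}
  L4: {c,v} / {k,v}
  L5: {c,k} / {v}
  L6: {b} / {v}
  L7: {c,v} / {c}
  L8: {b,c} / {b,c}
  L9: {k,v} / ∅

Backward fixpoint:
  L0: in=∅ out={b,k,v}
  L1: in={k,v} out=∅
  L2: in={b,k,v} out={b,k,v}
  L3: in={b,k,v} out={b,c,k,v}
  L4: in={b,k,v} out={b,c,v}
  L5: in={b,v} out={b,c,k,v}
  L6: in={c,v} out={c}
  L7: in={c} out=∅
  L8: in={b,c} out={b}
  L9: in={b} out={b,k,v}

live-out(L9) = ["b", "k", "v"]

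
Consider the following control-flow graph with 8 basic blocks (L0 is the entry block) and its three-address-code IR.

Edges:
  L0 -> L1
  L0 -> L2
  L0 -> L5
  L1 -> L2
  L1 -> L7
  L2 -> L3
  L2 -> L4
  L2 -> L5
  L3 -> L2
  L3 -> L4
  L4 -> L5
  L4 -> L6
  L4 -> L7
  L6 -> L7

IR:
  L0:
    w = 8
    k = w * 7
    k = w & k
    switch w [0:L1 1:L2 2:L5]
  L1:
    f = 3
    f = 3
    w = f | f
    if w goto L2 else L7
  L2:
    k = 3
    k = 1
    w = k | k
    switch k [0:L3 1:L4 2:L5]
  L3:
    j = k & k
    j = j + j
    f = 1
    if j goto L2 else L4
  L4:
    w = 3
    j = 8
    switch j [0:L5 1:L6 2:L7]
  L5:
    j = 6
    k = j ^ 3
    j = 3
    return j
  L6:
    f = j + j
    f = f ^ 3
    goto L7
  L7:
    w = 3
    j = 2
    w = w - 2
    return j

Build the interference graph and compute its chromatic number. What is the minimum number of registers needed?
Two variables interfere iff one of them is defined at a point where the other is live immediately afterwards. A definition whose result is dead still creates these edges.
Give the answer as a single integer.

def/use:
  L0: {k,w} / ∅
  L1: {f,w} / ∅
  L2: {k,w} / ∅
  L3: {f,j} / {k}
  L4: {j,w} / ∅
  L5: {j,k} / ∅
  L6: {f} / {j}
  L7: {j,w} / ∅

Liveness:
  L0: in=∅ out=∅
  L1: in=∅ out=∅
  L2: in=∅ out={k}
  L3: in={k} out=∅
  L4: in=∅ out={j}
  L5: in=∅ out=∅
  L6: in={j} out=∅
  L7: in=∅ out=∅

Interfere edges:
  f↔{j}
  j↔{f,w}
  k↔{w}
  w↔{j,k}

Registers:
  lower bound: {f,j} mutually conflict ⇒ χ ≥ 2
  assign f→r1 j→r0 k→r0 w→r1 — no edge inside a register ⇒ χ ≤ 2
  χ = 2

Answer: 2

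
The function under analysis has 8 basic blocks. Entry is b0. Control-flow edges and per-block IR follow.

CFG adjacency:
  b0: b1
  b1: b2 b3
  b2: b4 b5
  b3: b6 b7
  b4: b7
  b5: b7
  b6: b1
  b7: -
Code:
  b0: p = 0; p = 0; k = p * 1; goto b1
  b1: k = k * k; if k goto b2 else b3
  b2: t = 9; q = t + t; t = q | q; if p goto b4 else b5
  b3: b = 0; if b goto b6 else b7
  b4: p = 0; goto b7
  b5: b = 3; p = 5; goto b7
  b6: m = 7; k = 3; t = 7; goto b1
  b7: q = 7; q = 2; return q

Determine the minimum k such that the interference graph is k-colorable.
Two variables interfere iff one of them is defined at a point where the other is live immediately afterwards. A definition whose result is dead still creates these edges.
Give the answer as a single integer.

Answer: 3

Working:
def/use:
  b0: def={k,p} ue=∅
  b1: def={k} ue={k}
  b2: def={q,t} ue={p}
  b3: def={b} ue=∅
  b4: def={p} ue=∅
  b5: def={b,p} ue=∅
  b6: def={k,m,t} ue=∅
  b7: def={q} ue=∅

Live sets:
  b0 li=∅ lo={k,p}
  b1 li={k,p} lo={p}
  b2 li={p} lo=∅
  b3 li={p} lo={p}
  b4 li=∅ lo=∅
  b5 li=∅ lo=∅
  b6 li={p} lo={k,p}
  b7 li=∅ lo=∅

Interfere edges:
  b↔{p}
  k↔{p,t}
  m↔{p}
  p↔{b,k,m,q,t}
  q↔{p}
  t↔{k,p}

Chromatic number:
  clique {k,p,t} ⇒ need ≥ 3
  assign b→r1 k→r1 m→r1 p→r0 q→r1 t→r2 — no edge inside a register ⇒ χ ≤ 3
  χ = 3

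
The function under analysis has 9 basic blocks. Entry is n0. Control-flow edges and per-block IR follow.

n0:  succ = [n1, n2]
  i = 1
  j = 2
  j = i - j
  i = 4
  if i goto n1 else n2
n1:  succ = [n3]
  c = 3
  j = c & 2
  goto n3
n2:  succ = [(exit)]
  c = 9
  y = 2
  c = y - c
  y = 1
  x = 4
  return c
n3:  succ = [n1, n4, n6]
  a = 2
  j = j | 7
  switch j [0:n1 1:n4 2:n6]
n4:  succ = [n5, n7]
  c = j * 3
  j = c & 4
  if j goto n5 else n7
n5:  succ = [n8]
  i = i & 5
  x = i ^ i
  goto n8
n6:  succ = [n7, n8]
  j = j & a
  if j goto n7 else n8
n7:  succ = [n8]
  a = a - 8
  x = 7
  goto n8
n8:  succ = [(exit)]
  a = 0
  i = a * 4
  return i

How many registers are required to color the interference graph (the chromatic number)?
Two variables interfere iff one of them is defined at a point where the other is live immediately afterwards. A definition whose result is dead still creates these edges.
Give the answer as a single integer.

Block summaries:
  n0: def={i,j} ue=∅
  n1: def={c,j} ue=∅
  n2: def={c,x,y} ue=∅
  n3: def={a,j} ue={j}
  n4: def={c,j} ue={j}
  n5: def={i,x} ue={i}
  n6: def={j} ue={a,j}
  n7: def={a,x} ue={a}
  n8: def={a,i} ue=∅

Live sets:
  n0 li=∅ lo={i}
  n1 li={i} lo={i,j}
  n2 li=∅ lo=∅
  n3 li={i,j} lo={a,i,j}
  n4 li={a,i,j} lo={a,i}
  n5 li={i} lo=∅
  n6 li={a,j} lo={a}
  n7 li={a} lo=∅
  n8 li=∅ lo=∅

Interference:
  a — {c,i,j}
  c — {a,i,x,y}
  i — {a,c,j}
  j — {a,i}
  x — {c}
  y — {c}

Colouring:
  {a,c,i} pairwise interfere (3-clique) ⇒ χ ≥ 3
  3-colouring: r0={c,j}  r1={a,x,y}  r2={i}
  χ = 3

Answer: 3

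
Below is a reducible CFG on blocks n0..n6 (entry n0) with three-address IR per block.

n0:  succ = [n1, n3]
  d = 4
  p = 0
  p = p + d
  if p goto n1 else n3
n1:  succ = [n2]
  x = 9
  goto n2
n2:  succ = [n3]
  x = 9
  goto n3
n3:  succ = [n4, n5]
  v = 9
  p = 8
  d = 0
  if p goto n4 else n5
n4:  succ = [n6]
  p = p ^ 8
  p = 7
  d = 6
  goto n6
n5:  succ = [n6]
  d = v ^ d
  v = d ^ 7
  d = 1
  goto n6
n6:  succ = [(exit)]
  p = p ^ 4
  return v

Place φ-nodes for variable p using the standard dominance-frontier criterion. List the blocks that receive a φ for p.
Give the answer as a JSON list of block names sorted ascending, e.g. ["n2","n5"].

Answer: ["n6"]

Working:
idom tree: n1←n0 n2←n1 n3←n0 n4←n3 n5←n3 n6←n3
Join-block Dom:
  n3: preds {n0,n2}: {n0} ∩ {n0,n1,n2} = {n0}; idom=n0
  n6: preds {n4,n5}: {n0,n3,n4} ∩ {n0,n3,n5} = {n0,n3}; idom=n3

DF derivation:
  join n3 pred n0: · stop@n0
  join n3 pred n2: n2→n1 stop@n0
  join n6 pred n4: n4 stop@n3
  join n6 pred n5: n5 stop@n3
  n0 → ∅
  n1 → {n3}
  n2 → {n3}
  n3 → ∅
  n4 → {n6}
  n5 → {n6}
  n6 → ∅

φ for p: defs {n0,n3,n4,n6}
  DF⁺ = {n6}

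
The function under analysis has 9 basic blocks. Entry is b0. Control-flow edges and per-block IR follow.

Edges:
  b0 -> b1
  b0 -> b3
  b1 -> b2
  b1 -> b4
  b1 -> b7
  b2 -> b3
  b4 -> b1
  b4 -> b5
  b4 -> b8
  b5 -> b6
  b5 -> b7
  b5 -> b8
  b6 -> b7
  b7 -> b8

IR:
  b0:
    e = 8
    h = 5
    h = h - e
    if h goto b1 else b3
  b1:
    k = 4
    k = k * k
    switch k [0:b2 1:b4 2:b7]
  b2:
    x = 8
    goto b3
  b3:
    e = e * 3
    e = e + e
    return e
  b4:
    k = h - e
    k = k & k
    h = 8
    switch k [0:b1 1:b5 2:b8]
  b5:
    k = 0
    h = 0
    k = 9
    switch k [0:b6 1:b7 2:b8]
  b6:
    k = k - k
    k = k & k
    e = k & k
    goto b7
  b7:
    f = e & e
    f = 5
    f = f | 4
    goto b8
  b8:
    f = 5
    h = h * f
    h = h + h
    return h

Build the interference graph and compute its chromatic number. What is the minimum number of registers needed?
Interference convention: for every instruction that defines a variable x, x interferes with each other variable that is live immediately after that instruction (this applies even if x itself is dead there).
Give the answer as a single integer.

Block summaries:
  b0 def {e,h} use ∅
  b1 def {k} use ∅
  b2 def {x} use ∅
  b3 def {e} use {e}
  b4 def {h,k} use {e,h}
  b5 def {h,k} use ∅
  b6 def {e,k} use {k}
  b7 def {f} use {e}
  b8 def {f,h} use {h}

Backward fixpoint:
  b0: in=∅ out={e,h}
  b1: in={e,h} out={e,h}
  b2: in={e} out={e}
  b3: in={e} out=∅
  b4: in={e,h} out={e,h}
  b5: in={e} out={e,h,k}
  b6: in={h,k} out={e,h}
  b7: in={e,h} out={h}
  b8: in={h} out=∅

Conflict graph:
  e↔{h,k,x}
  f↔{h}
  h↔{e,f,k}
  k↔{e,h}
  x↔{e}

Colouring:
  lower bound: {e,h,k} mutually conflict ⇒ χ ≥ 3
  3-colouring: R0={e,f}  R1={h,x}  R2={k}
  χ = 3

Answer: 3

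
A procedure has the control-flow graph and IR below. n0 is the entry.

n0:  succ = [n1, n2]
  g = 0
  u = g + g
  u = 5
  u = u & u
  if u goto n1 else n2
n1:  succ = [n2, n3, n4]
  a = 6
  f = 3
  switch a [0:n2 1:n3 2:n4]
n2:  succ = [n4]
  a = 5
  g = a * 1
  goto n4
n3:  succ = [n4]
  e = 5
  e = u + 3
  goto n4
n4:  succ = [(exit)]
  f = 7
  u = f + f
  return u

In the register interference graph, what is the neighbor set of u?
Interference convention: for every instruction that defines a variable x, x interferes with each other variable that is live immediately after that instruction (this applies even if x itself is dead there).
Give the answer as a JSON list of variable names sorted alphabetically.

def/use:
  n0: def={g,u} ue=∅
  n1: def={a,f} ue=∅
  n2: def={a,g} ue=∅
  n3: def={e} ue={u}
  n4: def={f,u} ue=∅

Liveness:
  n0 li=∅ lo={u}
  n1 li={u} lo={u}
  n2 li=∅ lo=∅
  n3 li={u} lo=∅
  n4 li=∅ lo=∅

Interfere edges:
  a↔{f,u}
  e↔{u}
  f↔{a,u}
  g↔∅
  u↔{a,e,f}

N(u) = ["a", "e", "f"]

Answer: ["a", "e", "f"]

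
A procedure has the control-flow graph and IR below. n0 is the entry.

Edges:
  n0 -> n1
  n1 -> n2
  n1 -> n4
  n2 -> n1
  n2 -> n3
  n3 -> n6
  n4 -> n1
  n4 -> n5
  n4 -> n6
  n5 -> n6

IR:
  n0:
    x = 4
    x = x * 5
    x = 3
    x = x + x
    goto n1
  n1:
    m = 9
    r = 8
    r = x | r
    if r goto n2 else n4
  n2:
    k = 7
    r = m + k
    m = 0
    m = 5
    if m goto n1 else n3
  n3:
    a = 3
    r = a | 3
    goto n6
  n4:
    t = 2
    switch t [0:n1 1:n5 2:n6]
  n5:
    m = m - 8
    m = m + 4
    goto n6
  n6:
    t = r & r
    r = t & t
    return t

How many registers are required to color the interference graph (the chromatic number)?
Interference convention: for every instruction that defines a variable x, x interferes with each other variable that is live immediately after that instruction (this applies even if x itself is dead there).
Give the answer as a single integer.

Block summaries:
  n0: {x} / ∅
  n1: {m,r} / {x}
  n2: {k,m,r} / {m}
  n3: {a,r} / ∅
  n4: {t} / ∅
  n5: {m} / {m}
  n6: {r,t} / {r}

Live sets:
  n0: in=∅ out={x}
  n1: in={x} out={m,r,x}
  n2: in={m,x} out={x}
  n3: in=∅ out={r}
  n4: in={m,r,x} out={m,r,x}
  n5: in={m,r} out={r}
  n6: in={r} out=∅

Interfere edges:
  a — ∅
  k — {m,x}
  m — {k,r,t,x}
  r — {m,t,x}
  t — {m,r,x}
  x — {k,m,r,t}

Registers:
  {m,r,t,x} pairwise interfere (4-clique) ⇒ χ ≥ 4
  assign a→R0 k→R2 m→R0 r→R2 t→R3 x→R1 — no edge inside a register ⇒ χ ≤ 4
  χ = 4

Answer: 4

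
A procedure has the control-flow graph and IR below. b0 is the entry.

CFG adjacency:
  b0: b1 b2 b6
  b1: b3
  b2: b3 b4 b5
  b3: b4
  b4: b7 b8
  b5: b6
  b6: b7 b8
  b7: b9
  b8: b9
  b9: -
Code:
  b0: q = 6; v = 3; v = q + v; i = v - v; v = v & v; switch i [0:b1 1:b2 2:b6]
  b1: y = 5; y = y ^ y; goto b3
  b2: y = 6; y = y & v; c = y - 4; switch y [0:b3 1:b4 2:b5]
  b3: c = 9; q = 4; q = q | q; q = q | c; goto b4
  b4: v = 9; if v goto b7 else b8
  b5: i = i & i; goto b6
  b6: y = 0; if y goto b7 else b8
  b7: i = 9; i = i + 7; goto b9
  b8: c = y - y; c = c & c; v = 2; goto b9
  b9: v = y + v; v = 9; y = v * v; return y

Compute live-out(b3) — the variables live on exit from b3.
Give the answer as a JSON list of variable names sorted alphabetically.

Answer: ["y"]

Analysis:
Block summaries:
  b0: {i,q,v} / ∅
  b1: {y} / ∅
  b2: {c,y} / {v}
  b3: {c,q} / ∅
  b4: {v} / ∅
  b5: {i} / {i}
  b6: {y} / ∅
  b7: {i} / ∅
  b8: {c,v} / {y}
  b9: {v,y} / {v,y}

Liveness:
  b0: in=∅ out={i,v}
  b1: in=∅ out={y}
  b2: in={i,v} out={i,v,y}
  b3: in={y} out={y}
  b4: in={y} out={v,y}
  b5: in={i,v} out={v}
  b6: in={v} out={v,y}
  b7: in={v,y} out={v,y}
  b8: in={y} out={v,y}
  b9: in={v,y} out=∅

live-out(b3) = ["y"]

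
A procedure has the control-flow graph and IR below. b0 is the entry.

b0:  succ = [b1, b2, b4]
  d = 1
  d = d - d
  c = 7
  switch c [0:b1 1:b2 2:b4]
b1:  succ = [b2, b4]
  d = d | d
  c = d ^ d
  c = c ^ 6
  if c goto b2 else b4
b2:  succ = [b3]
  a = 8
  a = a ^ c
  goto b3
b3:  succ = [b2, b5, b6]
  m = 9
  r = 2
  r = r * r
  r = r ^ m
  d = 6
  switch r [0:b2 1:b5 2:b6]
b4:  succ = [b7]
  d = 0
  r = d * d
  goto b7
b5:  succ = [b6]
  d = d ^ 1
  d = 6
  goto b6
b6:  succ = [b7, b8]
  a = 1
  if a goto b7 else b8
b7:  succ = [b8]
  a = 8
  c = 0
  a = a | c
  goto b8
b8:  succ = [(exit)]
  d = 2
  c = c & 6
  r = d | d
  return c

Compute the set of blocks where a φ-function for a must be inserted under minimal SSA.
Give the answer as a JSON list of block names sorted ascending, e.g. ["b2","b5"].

idom tree: b1←b0 b2←b0 b3←b2 b4←b0 b5←b3 b6←b3 b7←b0 b8←b0
Dom at joins:
  b2: preds {b0,b1,b3}: {b0} ∩ {b0,b1} ∩ {b0,b2,b3} = {b0}; idom=b0
  b4: preds {b0,b1}: {b0} ∩ {b0,b1} = {b0}; idom=b0
  b6: preds {b3,b5}: {b0,b2,b3} ∩ {b0,b2,b3,b5} = {b0,b2,b3}; idom=b3
  b7: preds {b4,b6}: {b0,b4} ∩ {b0,b2,b3,b6} = {b0}; idom=b0
  b8: preds {b6,b7}: {b0,b2,b3,b6} ∩ {b0,b7} = {b0}; idom=b0

DF derivation:
  b2←b0: walk · to b0
  b2←b1: walk b1 to b0
  b2←b3: walk b3→b2 to b0
  b4←b0: walk · to b0
  b4←b1: walk b1 to b0
  b6←b3: walk · to b3
  b6←b5: walk b5 to b3
  b7←b4: walk b4 to b0
  b7←b6: walk b6→b3→b2 to b0
  b8←b6: walk b6→b3→b2 to b0
  b8←b7: walk b7 to b0
  b0 → ∅
  b1 → {b2,b4}
  b2 → {b2,b7,b8}
  b3 → {b2,b7,b8}
  b4 → {b7}
  b5 → {b6}
  b6 → {b7,b8}
  b7 → {b8}
  b8 → ∅

φ for a: defs {b2,b6,b7}
  DF⁺ = {b2,b7,b8}

Answer: ["b2", "b7", "b8"]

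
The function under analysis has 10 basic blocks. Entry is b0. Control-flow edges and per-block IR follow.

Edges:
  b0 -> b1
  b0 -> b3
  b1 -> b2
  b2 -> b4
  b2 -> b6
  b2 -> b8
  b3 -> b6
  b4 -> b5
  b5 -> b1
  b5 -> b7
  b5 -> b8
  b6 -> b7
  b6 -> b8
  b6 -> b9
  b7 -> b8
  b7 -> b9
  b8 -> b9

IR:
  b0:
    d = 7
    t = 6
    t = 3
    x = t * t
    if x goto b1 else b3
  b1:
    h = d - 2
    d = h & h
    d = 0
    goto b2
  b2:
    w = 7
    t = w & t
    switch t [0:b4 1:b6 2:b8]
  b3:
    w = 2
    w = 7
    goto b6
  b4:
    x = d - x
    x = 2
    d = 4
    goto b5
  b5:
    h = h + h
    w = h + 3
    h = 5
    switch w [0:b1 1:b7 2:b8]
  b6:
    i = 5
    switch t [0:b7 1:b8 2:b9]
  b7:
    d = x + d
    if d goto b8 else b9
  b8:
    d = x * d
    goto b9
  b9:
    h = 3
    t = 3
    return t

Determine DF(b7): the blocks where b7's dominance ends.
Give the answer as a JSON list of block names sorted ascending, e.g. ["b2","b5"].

Answer: ["b8", "b9"]

Working:
idom tree: b1←b0 b2←b1 b3←b0 b4←b2 b5←b4 b6←b0 b7←b0 b8←b0 b9←b0
Dom at joins:
  b1: preds {b0,b5}: {b0} ∩ {b0,b1,b2,b4,b5} = {b0}; idom=b0
  b6: preds {b2,b3}: {b0,b1,b2} ∩ {b0,b3} = {b0}; idom=b0
  b7: preds {b5,b6}: {b0,b1,b2,b4,b5} ∩ {b0,b6} = {b0}; idom=b0
  b8: preds {b2,b5,b6,b7}: {b0,b1,b2} ∩ {b0,b1,b2,b4,b5} ∩ {b0,b6} ∩ {b0,b7} = {b0}; idom=b0
  b9: preds {b6,b7,b8}: {b0,b6} ∩ {b0,b7} ∩ {b0,b8} = {b0}; idom=b0

Frontier:
  b1←b0: walk · to b0
  b1←b5: walk b5→b4→b2→b1 to b0
  b6←b2: walk b2→b1 to b0
  b6←b3: walk b3 to b0
  b7←b5: walk b5→b4→b2→b1 to b0
  b7←b6: walk b6 to b0
  b8←b2: walk b2→b1 to b0
  b8←b5: walk b5→b4→b2→b1 to b0
  b8←b6: walk b6 to b0
  b8←b7: walk b7 to b0
  b9←b6: walk b6 to b0
  b9←b7: walk b7 to b0
  b9←b8: walk b8 to b0
  DF(b0)=∅
  DF(b1)={b1,b6,b7,b8}
  DF(b2)={b1,b6,b7,b8}
  DF(b3)={b6}
  DF(b4)={b1,b7,b8}
  DF(b5)={b1,b7,b8}
  DF(b6)={b7,b8,b9}
  DF(b7)={b8,b9}
  DF(b8)={b9}
  DF(b9)=∅

DF(b7) = ["b8", "b9"]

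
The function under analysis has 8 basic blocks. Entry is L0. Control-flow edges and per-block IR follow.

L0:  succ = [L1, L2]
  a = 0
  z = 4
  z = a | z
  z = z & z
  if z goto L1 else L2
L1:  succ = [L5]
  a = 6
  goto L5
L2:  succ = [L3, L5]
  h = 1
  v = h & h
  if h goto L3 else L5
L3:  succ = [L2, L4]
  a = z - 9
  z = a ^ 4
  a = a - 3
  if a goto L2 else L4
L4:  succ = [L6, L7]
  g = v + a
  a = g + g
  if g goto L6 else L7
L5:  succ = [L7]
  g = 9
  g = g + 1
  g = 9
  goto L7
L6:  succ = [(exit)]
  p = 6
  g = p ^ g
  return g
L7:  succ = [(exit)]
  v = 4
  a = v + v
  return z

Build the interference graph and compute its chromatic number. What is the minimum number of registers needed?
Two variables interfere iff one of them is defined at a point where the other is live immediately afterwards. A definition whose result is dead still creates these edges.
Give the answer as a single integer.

Answer: 3

Derivation:
def/use:
  L0: {a,z} / ∅
  L1: {a} / ∅
  L2: {h,v} / ∅
  L3: {a,z} / {z}
  L4: {a,g} / {a,v}
  L5: {g} / ∅
  L6: {g,p} / {g}
  L7: {a,v} / {z}

Live sets:
  L0: in=∅ out={z}
  L1: in={z} out={z}
  L2: in={z} out={v,z}
  L3: in={v,z} out={a,v,z}
  L4: in={a,v,z} out={g,z}
  L5: in={z} out={z}
  L6: in={g} out=∅
  L7: in={z} out=∅

Conflict graph:
  a: {g,v,z}
  g: {a,p,z}
  h: {v,z}
  p: {g}
  v: {a,h,z}
  z: {a,g,h,v}

Registers:
  lower bound: {a,g,z} mutually conflict ⇒ χ ≥ 3
  3-colouring: R0={p,z}  R1={a,h}  R2={g,v}
  χ = 3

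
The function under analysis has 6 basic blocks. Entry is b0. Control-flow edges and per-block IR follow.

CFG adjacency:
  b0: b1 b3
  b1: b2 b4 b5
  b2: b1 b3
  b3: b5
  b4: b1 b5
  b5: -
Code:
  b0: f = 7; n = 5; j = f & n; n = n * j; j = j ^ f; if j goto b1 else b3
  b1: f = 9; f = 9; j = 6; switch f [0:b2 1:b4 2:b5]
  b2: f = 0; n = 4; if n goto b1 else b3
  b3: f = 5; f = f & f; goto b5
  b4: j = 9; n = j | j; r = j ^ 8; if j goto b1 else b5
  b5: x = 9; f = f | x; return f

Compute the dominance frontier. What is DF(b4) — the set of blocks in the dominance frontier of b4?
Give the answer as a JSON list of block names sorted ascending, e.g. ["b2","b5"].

Answer: ["b1", "b5"]

Derivation:
idom tree: b1←b0 b2←b1 b3←b0 b4←b1 b5←b0
Dom at joins:
  b1: preds {b0,b2,b4}: {b0} ∩ {b0,b1,b2} ∩ {b0,b1,b4} = {b0}; idom=b0
  b3: preds {b0,b2}: {b0} ∩ {b0,b1,b2} = {b0}; idom=b0
  b5: preds {b1,b3,b4}: {b0,b1} ∩ {b0,b3} ∩ {b0,b1,b4} = {b0}; idom=b0

DF walk-up:
  b1←b0: walk · to b0
  b1←b2: walk b2→b1 to b0
  b1←b4: walk b4→b1 to b0
  b3←b0: walk · to b0
  b3←b2: walk b2→b1 to b0
  b5←b1: walk b1 to b0
  b5←b3: walk b3 to b0
  b5←b4: walk b4→b1 to b0
  DF(b0)=∅
  DF(b1)={b1,b3,b5}
  DF(b2)={b1,b3}
  DF(b3)={b5}
  DF(b4)={b1,b5}
  DF(b5)=∅

DF(b4) = ["b1", "b5"]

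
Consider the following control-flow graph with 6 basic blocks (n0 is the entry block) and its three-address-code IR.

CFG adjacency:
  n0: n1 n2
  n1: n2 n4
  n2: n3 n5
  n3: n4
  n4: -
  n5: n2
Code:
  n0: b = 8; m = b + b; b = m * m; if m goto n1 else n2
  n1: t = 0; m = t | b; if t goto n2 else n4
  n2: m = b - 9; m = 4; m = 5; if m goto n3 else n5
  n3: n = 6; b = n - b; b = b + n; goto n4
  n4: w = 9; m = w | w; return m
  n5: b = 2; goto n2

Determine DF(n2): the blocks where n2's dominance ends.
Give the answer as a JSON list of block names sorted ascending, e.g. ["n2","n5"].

Answer: ["n2", "n4"]

Analysis:
idom tree: n1←n0 n2←n0 n3←n2 n4←n0 n5←n2
Dom at joins:
  n2: preds {n0,n1,n5}: {n0} ∩ {n0,n1} ∩ {n0,n2,n5} = {n0}; idom=n0
  n4: preds {n1,n3}: {n0,n1} ∩ {n0,n2,n3} = {n0}; idom=n0

DF derivation:
  join n2 pred n0: · stop@n0
  join n2 pred n1: n1 stop@n0
  join n2 pred n5: n5→n2 stop@n0
  join n4 pred n1: n1 stop@n0
  join n4 pred n3: n3→n2 stop@n0
  n0: DF=∅
  n1: DF={n2,n4}
  n2: DF={n2,n4}
  n3: DF={n4}
  n4: DF=∅
  n5: DF={n2}

DF(n2) = ["n2", "n4"]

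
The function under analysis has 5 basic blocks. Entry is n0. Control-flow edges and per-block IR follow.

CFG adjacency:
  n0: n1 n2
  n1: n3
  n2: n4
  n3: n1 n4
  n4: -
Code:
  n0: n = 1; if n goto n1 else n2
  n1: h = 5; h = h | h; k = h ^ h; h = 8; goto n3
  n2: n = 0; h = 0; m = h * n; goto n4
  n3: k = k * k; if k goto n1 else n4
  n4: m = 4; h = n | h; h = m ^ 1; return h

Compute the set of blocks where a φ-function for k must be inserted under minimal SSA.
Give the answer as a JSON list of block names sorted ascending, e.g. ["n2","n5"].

idom tree: n1←n0 n2←n0 n3←n1 n4←n0
Join-block Dom:
  n1: preds {n0,n3}: {n0} ∩ {n0,n1,n3} = {n0}; idom=n0
  n4: preds {n2,n3}: {n0,n2} ∩ {n0,n1,n3} = {n0}; idom=n0

DF walk-up:
  n1←n0: walk · to n0
  n1←n3: walk n3→n1 to n0
  n4←n2: walk n2 to n0
  n4←n3: walk n3→n1 to n0
  n0 → ∅
  n1 → {n1,n4}
  n2 → {n4}
  n3 → {n1,n4}
  n4 → ∅

φ for k: defs {n1,n3}
  DF⁺ = {n1,n4}

Answer: ["n1", "n4"]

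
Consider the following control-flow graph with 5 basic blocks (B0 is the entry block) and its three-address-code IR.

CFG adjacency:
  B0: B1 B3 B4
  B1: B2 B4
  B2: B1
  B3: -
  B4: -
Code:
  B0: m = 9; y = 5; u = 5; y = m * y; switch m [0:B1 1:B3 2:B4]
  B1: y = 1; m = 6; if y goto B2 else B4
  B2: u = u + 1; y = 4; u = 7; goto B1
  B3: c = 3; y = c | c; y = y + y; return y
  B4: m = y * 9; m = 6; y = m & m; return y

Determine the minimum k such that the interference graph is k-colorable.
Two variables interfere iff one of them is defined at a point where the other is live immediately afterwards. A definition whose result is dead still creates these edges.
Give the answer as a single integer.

Answer: 3

Analysis:
def/use:
  B0: {m,u,y} / ∅
  B1: {m,y} / ∅
  B2: {u,y} / {u}
  B3: {c,y} / ∅
  B4: {m,y} / {y}

Backward fixpoint:
  B0 li=∅ lo={u,y}
  B1 li={u} lo={u,y}
  B2 li={u} lo={u}
  B3 li=∅ lo=∅
  B4 li={y} lo=∅

Interfere edges:
  c: ∅
  m: {u,y}
  u: {m,y}
  y: {m,u}

Chromatic number:
  {m,u,y} pairwise interfere (3-clique) ⇒ χ ≥ 3
  assign c→r0 m→r0 u→r1 y→r2 — no edge inside a register ⇒ χ ≤ 3
  χ = 3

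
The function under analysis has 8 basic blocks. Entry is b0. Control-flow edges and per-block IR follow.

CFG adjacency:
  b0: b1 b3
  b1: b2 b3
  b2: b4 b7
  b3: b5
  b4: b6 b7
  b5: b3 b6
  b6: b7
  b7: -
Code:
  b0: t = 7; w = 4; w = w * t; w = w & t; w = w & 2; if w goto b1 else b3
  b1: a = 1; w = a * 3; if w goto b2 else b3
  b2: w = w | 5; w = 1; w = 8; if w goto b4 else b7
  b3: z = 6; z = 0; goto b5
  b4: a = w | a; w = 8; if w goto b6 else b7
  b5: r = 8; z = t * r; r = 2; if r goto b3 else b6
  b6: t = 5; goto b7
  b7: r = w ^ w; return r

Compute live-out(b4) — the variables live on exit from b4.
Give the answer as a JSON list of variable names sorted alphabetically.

Answer: ["w"]

Derivation:
def/use:
  b0 def {t,w} use ∅
  b1 def {a,w} use ∅
  b2 def {w} use {w}
  b3 def {z} use ∅
  b4 def {a,w} use {a,w}
  b5 def {r,z} use {t}
  b6 def {t} use ∅
  b7 def {r} use {w}

Backward fixpoint:
  live b0: ∅→{t,w}
  live b1: {t}→{a,t,w}
  live b2: {a,w}→{a,w}
  live b3: {t,w}→{t,w}
  live b4: {a,w}→{w}
  live b5: {t,w}→{t,w}
  live b6: {w}→{w}
  live b7: {w}→∅

live-out(b4) = ["w"]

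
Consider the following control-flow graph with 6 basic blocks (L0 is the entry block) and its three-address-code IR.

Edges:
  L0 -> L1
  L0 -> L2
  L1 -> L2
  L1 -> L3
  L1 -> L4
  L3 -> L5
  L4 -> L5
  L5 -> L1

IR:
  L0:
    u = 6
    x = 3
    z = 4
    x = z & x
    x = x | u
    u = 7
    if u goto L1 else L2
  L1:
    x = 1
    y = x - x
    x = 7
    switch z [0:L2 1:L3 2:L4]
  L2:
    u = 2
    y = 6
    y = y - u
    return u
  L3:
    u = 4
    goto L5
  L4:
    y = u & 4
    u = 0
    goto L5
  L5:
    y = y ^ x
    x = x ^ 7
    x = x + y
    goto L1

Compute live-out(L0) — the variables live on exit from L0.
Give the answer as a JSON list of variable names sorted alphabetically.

Answer: ["u", "z"]

Working:
Per-block:
  L0 def {u,x,z} use ∅
  L1 def {x,y} use {z}
  L2 def {u,y} use ∅
  L3 def {u} use ∅
  L4 def {u,y} use {u}
  L5 def {x,y} use {x,y}

Backward fixpoint:
  L0: in=∅ out={u,z}
  L1: in={u,z} out={u,x,y,z}
  L2: in=∅ out=∅
  L3: in={x,y,z} out={u,x,y,z}
  L4: in={u,x,z} out={u,x,y,z}
  L5: in={u,x,y,z} out={u,z}

live-out(L0) = ["u", "z"]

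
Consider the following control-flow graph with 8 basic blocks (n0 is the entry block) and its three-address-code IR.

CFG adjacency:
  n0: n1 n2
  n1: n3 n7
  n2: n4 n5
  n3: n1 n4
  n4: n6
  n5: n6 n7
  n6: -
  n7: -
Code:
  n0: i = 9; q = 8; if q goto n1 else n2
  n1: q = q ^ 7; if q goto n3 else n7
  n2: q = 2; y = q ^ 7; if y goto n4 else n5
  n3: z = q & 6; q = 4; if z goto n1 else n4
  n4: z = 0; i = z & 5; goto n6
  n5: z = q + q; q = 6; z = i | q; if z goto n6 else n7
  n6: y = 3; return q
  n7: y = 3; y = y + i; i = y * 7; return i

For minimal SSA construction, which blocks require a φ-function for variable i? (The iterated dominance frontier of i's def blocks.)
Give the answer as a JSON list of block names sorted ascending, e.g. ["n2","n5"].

Answer: ["n6"]

Derivation:
idom tree: n1←n0 n2←n0 n3←n1 n4←n0 n5←n2 n6←n0 n7←n0
Dom∩ at merges:
  n1: preds {n0,n3}: {n0} ∩ {n0,n1,n3} = {n0}; idom=n0
  n4: preds {n2,n3}: {n0,n2} ∩ {n0,n1,n3} = {n0}; idom=n0
  n6: preds {n4,n5}: {n0,n4} ∩ {n0,n2,n5} = {n0}; idom=n0
  n7: preds {n1,n5}: {n0,n1} ∩ {n0,n2,n5} = {n0}; idom=n0

DF walk-up:
  n1←n0: walk · to n0
  n1←n3: walk n3→n1 to n0
  n4←n2: walk n2 to n0
  n4←n3: walk n3→n1 to n0
  n6←n4: walk n4 to n0
  n6←n5: walk n5→n2 to n0
  n7←n1: walk n1 to n0
  n7←n5: walk n5→n2 to n0
  n0 → ∅
  n1 → {n1,n4,n7}
  n2 → {n4,n6,n7}
  n3 → {n1,n4}
  n4 → {n6}
  n5 → {n6,n7}
  n6 → ∅
  n7 → ∅

φ for i: defs {n0,n4,n7}
  DF⁺ = {n6}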